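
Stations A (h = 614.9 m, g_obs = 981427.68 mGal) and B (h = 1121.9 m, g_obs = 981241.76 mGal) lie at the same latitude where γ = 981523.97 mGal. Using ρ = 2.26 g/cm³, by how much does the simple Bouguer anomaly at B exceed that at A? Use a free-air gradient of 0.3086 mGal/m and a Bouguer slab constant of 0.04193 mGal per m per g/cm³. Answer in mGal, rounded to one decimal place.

-77.5

Δg_SB(A) = 981427.68 − 981523.97 + 0.3086×614.9 − 0.04193×2.26×614.9 = 35.20 mGal
Δg_SB(B) = 981241.76 − 981523.97 + 0.3086×1121.9 − 0.04193×2.26×1121.9 = -42.30 mGal
Difference = -42.30 − (35.20) = -77.50 mGal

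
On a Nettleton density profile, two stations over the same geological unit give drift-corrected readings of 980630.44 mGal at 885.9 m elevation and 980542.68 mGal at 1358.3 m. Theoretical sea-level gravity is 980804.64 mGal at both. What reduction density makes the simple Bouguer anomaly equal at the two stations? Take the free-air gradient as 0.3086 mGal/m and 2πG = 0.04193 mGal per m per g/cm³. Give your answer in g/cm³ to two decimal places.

Δg_obs = 980542.68 − 980630.44 = -87.76 mGal over Δh = 1358.3 − 885.9 = 472.4 m
Equal Bouguer anomalies ⇒ Δg_obs + (0.3086 − 0.04193ρ)·Δh = 0
0.3086 − 0.04193ρ = −Δg_obs/Δh = 0.18577
ρ = (0.3086 − 0.18577) / 0.04193 = 2.93 g/cm³

2.93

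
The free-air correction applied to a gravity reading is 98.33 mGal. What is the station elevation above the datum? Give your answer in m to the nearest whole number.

319

h = 98.33 / 0.3086 = 318.63 m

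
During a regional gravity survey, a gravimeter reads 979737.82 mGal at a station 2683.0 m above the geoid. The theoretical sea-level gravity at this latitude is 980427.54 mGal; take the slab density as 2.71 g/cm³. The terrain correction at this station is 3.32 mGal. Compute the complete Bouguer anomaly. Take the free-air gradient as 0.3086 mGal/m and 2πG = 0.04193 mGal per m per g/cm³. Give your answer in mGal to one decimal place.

-163.3

Free-air correction = 0.3086 × 2683.0 = 827.97 mGal
Free-air anomaly = 979737.82 − 980427.54 + (827.97) = 138.25 mGal
Bouguer slab correction = 0.04193 × 2.71 × 2683.0 = 304.87 mGal
Simple Bouguer anomaly = 138.25 − (304.87) = -166.62 mGal
Complete Bouguer anomaly = -166.62 + 3.32 = -163.30 mGal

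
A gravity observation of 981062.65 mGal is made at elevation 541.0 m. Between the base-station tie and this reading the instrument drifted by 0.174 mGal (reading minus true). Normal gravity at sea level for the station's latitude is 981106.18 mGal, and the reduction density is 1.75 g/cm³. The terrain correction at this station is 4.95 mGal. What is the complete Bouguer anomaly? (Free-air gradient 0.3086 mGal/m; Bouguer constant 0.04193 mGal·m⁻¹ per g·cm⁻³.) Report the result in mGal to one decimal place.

Drift-corrected reading = 981062.65 − (0.174) = 981062.476 mGal
Free-air correction = 0.3086 × 541.0 = 166.95 mGal
Free-air anomaly = 981062.476 − 981106.18 + (166.95) = 123.246 mGal
Bouguer slab correction = 0.04193 × 1.75 × 541.0 = 39.70 mGal
Simple Bouguer anomaly = 123.246 − (39.70) = 83.546 mGal
Complete Bouguer anomaly = 83.546 + 4.95 = 88.496 mGal

88.5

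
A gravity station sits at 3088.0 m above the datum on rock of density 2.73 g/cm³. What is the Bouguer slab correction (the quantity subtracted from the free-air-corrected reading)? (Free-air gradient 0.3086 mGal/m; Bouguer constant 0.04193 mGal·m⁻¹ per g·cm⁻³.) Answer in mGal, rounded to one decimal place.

353.5

Bouguer slab correction = 0.04193 × 2.73 × 3088.0 = 353.5 mGal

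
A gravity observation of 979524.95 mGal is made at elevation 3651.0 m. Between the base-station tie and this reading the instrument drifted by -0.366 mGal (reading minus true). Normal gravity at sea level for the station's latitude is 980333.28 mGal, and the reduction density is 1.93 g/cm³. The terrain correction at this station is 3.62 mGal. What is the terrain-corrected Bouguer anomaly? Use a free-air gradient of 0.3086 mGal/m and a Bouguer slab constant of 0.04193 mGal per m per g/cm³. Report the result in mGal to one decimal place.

26.9

Drift-corrected reading = 979524.95 − (-0.366) = 979525.316 mGal
Free-air correction = 0.3086 × 3651.0 = 1126.70 mGal
Free-air anomaly = 979525.316 − 980333.28 + (1126.70) = 318.736 mGal
Bouguer slab correction = 0.04193 × 1.93 × 3651.0 = 295.46 mGal
Simple Bouguer anomaly = 318.736 − (295.46) = 23.276 mGal
Complete Bouguer anomaly = 23.276 + 3.62 = 26.896 mGal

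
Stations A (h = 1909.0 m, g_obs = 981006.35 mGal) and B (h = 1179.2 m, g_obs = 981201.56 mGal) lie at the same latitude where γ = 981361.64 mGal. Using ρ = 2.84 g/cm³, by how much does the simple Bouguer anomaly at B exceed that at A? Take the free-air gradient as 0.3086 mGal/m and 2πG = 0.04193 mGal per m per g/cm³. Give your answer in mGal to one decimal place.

Δg_SB(A) = 981006.35 − 981361.64 + 0.3086×1909.0 − 0.04193×2.84×1909.0 = 6.50 mGal
Δg_SB(B) = 981201.56 − 981361.64 + 0.3086×1179.2 − 0.04193×2.84×1179.2 = 63.40 mGal
Difference = 63.40 − (6.50) = 56.90 mGal

56.9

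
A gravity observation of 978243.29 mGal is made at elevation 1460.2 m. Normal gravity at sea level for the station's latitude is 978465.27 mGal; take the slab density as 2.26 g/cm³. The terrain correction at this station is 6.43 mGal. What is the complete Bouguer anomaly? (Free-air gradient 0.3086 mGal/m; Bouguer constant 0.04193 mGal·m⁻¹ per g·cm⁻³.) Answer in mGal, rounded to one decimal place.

96.7

Free-air correction = 0.3086 × 1460.2 = 450.62 mGal
Free-air anomaly = 978243.29 − 978465.27 + (450.62) = 228.64 mGal
Bouguer slab correction = 0.04193 × 2.26 × 1460.2 = 138.37 mGal
Simple Bouguer anomaly = 228.64 − (138.37) = 90.27 mGal
Complete Bouguer anomaly = 90.27 + 6.43 = 96.70 mGal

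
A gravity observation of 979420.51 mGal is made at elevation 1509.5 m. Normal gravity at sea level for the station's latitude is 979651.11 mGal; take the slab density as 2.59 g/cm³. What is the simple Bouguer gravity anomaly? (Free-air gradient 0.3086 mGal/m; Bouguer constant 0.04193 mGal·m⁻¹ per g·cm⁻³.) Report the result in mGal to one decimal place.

71.3

Free-air correction = 0.3086 × 1509.5 = 465.83 mGal
Free-air anomaly = 979420.51 − 979651.11 + (465.83) = 235.23 mGal
Bouguer slab correction = 0.04193 × 2.59 × 1509.5 = 163.93 mGal
Simple Bouguer anomaly = 235.23 − (163.93) = 71.30 mGal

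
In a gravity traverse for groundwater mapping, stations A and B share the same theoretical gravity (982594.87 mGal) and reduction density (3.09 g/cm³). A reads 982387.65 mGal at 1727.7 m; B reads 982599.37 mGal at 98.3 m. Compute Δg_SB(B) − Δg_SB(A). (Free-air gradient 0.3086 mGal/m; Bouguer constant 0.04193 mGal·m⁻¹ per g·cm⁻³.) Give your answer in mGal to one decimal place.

Δg_SB(A) = 982387.65 − 982594.87 + 0.3086×1727.7 − 0.04193×3.09×1727.7 = 102.10 mGal
Δg_SB(B) = 982599.37 − 982594.87 + 0.3086×98.3 − 0.04193×3.09×98.3 = 22.10 mGal
Difference = 22.10 − (102.10) = -80.00 mGal

-80.0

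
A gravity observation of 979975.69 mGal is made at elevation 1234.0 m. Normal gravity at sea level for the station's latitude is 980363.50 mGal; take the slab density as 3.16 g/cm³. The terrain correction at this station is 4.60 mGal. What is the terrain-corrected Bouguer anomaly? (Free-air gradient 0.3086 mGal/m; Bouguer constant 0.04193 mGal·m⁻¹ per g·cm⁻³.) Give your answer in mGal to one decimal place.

Free-air correction = 0.3086 × 1234.0 = 380.81 mGal
Free-air anomaly = 979975.69 − 980363.50 + (380.81) = -7.00 mGal
Bouguer slab correction = 0.04193 × 3.16 × 1234.0 = 163.50 mGal
Simple Bouguer anomaly = -7.00 − (163.50) = -170.50 mGal
Complete Bouguer anomaly = -170.50 + 4.60 = -165.90 mGal

-165.9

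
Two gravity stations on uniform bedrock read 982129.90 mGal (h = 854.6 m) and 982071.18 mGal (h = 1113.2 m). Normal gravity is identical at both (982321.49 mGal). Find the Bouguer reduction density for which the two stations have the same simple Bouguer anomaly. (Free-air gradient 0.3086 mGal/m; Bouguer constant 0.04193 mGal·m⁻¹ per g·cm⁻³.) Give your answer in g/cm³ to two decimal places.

Δg_obs = 982071.18 − 982129.90 = -58.72 mGal over Δh = 1113.2 − 854.6 = 258.6 m
Equal Bouguer anomalies ⇒ Δg_obs + (0.3086 − 0.04193ρ)·Δh = 0
0.3086 − 0.04193ρ = −Δg_obs/Δh = 0.22707
ρ = (0.3086 − 0.22707) / 0.04193 = 1.94 g/cm³

1.94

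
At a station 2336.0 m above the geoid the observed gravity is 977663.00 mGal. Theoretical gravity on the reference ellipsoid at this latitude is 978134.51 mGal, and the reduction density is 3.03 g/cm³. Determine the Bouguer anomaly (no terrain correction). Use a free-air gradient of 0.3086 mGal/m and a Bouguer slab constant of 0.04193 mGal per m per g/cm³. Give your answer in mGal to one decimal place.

Free-air correction = 0.3086 × 2336.0 = 720.89 mGal
Free-air anomaly = 977663.00 − 978134.51 + (720.89) = 249.38 mGal
Bouguer slab correction = 0.04193 × 3.03 × 2336.0 = 296.78 mGal
Simple Bouguer anomaly = 249.38 − (296.78) = -47.40 mGal

-47.4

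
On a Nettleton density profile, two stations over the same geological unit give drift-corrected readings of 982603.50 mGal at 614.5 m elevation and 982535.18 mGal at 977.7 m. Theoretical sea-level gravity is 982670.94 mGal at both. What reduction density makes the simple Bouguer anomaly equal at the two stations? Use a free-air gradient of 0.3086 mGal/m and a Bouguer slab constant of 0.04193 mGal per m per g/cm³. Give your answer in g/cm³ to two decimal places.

2.87

Δg_obs = 982535.18 − 982603.50 = -68.32 mGal over Δh = 977.7 − 614.5 = 363.2 m
Equal Bouguer anomalies ⇒ Δg_obs + (0.3086 − 0.04193ρ)·Δh = 0
0.3086 − 0.04193ρ = −Δg_obs/Δh = 0.18811
ρ = (0.3086 − 0.18811) / 0.04193 = 2.87 g/cm³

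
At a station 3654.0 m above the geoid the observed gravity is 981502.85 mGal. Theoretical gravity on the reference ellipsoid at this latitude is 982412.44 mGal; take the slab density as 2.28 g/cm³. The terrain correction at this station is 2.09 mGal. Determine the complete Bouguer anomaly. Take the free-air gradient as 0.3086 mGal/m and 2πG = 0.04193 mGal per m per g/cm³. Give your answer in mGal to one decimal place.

-129.2

Free-air correction = 0.3086 × 3654.0 = 1127.62 mGal
Free-air anomaly = 981502.85 − 982412.44 + (1127.62) = 218.03 mGal
Bouguer slab correction = 0.04193 × 2.28 × 3654.0 = 349.32 mGal
Simple Bouguer anomaly = 218.03 − (349.32) = -131.29 mGal
Complete Bouguer anomaly = -131.29 + 2.09 = -129.20 mGal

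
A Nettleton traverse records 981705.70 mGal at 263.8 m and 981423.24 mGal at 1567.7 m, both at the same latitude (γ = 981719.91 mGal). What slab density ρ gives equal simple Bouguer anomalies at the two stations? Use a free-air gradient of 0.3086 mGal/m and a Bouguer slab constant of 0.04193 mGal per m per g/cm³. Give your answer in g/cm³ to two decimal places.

Δg_obs = 981423.24 − 981705.70 = -282.46 mGal over Δh = 1567.7 − 263.8 = 1303.9 m
Equal Bouguer anomalies ⇒ Δg_obs + (0.3086 − 0.04193ρ)·Δh = 0
0.3086 − 0.04193ρ = −Δg_obs/Δh = 0.21663
ρ = (0.3086 − 0.21663) / 0.04193 = 2.19 g/cm³

2.19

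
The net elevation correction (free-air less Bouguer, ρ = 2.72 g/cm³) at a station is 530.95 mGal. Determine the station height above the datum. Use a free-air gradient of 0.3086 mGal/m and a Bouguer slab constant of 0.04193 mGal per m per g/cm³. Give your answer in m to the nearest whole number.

2729

Combined gradient = 0.3086 − 0.04193 × 2.72 = 0.1945504 mGal/m
h = 530.95 / 0.1945504 = 2729.11 m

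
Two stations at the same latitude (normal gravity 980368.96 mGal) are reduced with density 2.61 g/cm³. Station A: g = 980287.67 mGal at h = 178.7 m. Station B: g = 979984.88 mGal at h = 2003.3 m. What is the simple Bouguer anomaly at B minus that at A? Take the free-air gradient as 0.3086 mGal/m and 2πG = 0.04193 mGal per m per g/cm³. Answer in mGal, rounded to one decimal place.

60.6

Δg_SB(A) = 980287.67 − 980368.96 + 0.3086×178.7 − 0.04193×2.61×178.7 = -45.70 mGal
Δg_SB(B) = 979984.88 − 980368.96 + 0.3086×2003.3 − 0.04193×2.61×2003.3 = 14.90 mGal
Difference = 14.90 − (-45.70) = 60.60 mGal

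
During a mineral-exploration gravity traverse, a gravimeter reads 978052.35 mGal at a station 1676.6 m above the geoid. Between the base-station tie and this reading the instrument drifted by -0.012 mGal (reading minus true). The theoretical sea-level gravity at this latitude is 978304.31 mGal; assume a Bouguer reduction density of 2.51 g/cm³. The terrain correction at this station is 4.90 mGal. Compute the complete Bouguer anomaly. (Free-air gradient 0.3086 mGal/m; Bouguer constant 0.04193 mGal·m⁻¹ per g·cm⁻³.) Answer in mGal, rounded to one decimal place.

Drift-corrected reading = 978052.35 − (-0.012) = 978052.362 mGal
Free-air correction = 0.3086 × 1676.6 = 517.40 mGal
Free-air anomaly = 978052.362 − 978304.31 + (517.40) = 265.452 mGal
Bouguer slab correction = 0.04193 × 2.51 × 1676.6 = 176.45 mGal
Simple Bouguer anomaly = 265.452 − (176.45) = 89.002 mGal
Complete Bouguer anomaly = 89.002 + 4.90 = 93.902 mGal

93.9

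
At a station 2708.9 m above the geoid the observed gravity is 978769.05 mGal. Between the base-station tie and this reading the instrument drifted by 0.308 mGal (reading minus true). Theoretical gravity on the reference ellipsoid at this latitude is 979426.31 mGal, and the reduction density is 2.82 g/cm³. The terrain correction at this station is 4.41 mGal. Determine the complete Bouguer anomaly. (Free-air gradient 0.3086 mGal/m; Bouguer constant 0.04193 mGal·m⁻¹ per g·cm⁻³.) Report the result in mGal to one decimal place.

-137.5

Drift-corrected reading = 978769.05 − (0.308) = 978768.742 mGal
Free-air correction = 0.3086 × 2708.9 = 835.97 mGal
Free-air anomaly = 978768.742 − 979426.31 + (835.97) = 178.402 mGal
Bouguer slab correction = 0.04193 × 2.82 × 2708.9 = 320.31 mGal
Simple Bouguer anomaly = 178.402 − (320.31) = -141.908 mGal
Complete Bouguer anomaly = -141.908 + 4.41 = -137.498 mGal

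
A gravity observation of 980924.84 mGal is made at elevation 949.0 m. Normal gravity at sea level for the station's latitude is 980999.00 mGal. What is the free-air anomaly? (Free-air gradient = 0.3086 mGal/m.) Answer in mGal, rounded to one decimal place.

Free-air correction = 0.3086 × 949.0 = 292.86 mGal
Free-air anomaly = 980924.84 − 980999.00 + (292.86) = 218.70 mGal

218.7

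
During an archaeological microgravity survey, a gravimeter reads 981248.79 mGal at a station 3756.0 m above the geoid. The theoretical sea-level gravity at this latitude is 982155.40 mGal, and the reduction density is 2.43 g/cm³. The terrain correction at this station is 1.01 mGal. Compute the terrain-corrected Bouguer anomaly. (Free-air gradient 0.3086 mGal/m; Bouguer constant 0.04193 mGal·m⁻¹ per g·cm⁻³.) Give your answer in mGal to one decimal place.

Free-air correction = 0.3086 × 3756.0 = 1159.10 mGal
Free-air anomaly = 981248.79 − 982155.40 + (1159.10) = 252.49 mGal
Bouguer slab correction = 0.04193 × 2.43 × 3756.0 = 382.70 mGal
Simple Bouguer anomaly = 252.49 − (382.70) = -130.21 mGal
Complete Bouguer anomaly = -130.21 + 1.01 = -129.20 mGal

-129.2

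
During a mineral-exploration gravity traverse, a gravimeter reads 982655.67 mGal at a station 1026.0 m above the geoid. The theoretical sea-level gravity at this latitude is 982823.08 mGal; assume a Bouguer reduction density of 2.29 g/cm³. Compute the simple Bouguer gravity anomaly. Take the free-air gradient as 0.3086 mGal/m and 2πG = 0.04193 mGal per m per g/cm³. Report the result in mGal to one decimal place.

Free-air correction = 0.3086 × 1026.0 = 316.62 mGal
Free-air anomaly = 982655.67 − 982823.08 + (316.62) = 149.21 mGal
Bouguer slab correction = 0.04193 × 2.29 × 1026.0 = 98.52 mGal
Simple Bouguer anomaly = 149.21 − (98.52) = 50.69 mGal

50.7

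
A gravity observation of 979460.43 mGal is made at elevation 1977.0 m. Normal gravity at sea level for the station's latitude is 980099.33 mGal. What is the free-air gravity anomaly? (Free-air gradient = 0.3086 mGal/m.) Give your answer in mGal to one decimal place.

Free-air correction = 0.3086 × 1977.0 = 610.10 mGal
Free-air anomaly = 979460.43 − 980099.33 + (610.10) = -28.80 mGal

-28.8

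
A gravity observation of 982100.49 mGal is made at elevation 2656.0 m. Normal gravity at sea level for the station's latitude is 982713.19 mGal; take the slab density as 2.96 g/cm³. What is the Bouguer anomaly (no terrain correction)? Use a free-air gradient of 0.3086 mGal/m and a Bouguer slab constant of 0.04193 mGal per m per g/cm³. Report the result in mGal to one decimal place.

Free-air correction = 0.3086 × 2656.0 = 819.64 mGal
Free-air anomaly = 982100.49 − 982713.19 + (819.64) = 206.94 mGal
Bouguer slab correction = 0.04193 × 2.96 × 2656.0 = 329.64 mGal
Simple Bouguer anomaly = 206.94 − (329.64) = -122.70 mGal

-122.7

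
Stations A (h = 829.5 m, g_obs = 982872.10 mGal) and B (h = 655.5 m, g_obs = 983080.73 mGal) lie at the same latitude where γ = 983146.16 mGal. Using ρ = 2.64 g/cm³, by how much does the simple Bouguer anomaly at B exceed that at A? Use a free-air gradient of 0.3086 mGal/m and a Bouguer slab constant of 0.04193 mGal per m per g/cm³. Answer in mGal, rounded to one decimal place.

Δg_SB(A) = 982872.10 − 983146.16 + 0.3086×829.5 − 0.04193×2.64×829.5 = -109.90 mGal
Δg_SB(B) = 983080.73 − 983146.16 + 0.3086×655.5 − 0.04193×2.64×655.5 = 64.30 mGal
Difference = 64.30 − (-109.90) = 174.20 mGal

174.2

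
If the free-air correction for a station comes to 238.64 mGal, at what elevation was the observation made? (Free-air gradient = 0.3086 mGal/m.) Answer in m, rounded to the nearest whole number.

h = 238.64 / 0.3086 = 773.30 m

773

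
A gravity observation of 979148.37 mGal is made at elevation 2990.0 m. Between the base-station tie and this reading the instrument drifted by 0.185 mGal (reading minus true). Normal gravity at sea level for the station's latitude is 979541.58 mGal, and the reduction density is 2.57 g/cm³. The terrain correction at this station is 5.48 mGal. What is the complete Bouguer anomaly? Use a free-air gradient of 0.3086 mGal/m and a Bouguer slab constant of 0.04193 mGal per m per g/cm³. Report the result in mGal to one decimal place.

Drift-corrected reading = 979148.37 − (0.185) = 979148.185 mGal
Free-air correction = 0.3086 × 2990.0 = 922.71 mGal
Free-air anomaly = 979148.185 − 979541.58 + (922.71) = 529.315 mGal
Bouguer slab correction = 0.04193 × 2.57 × 2990.0 = 322.20 mGal
Simple Bouguer anomaly = 529.315 − (322.20) = 207.115 mGal
Complete Bouguer anomaly = 207.115 + 5.48 = 212.595 mGal

212.6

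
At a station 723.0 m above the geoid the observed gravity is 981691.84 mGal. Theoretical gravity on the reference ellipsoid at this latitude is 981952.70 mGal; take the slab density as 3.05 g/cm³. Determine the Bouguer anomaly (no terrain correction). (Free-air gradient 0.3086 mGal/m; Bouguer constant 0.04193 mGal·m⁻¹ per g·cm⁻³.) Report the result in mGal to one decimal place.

-130.2

Free-air correction = 0.3086 × 723.0 = 223.12 mGal
Free-air anomaly = 981691.84 − 981952.70 + (223.12) = -37.74 mGal
Bouguer slab correction = 0.04193 × 3.05 × 723.0 = 92.46 mGal
Simple Bouguer anomaly = -37.74 − (92.46) = -130.20 mGal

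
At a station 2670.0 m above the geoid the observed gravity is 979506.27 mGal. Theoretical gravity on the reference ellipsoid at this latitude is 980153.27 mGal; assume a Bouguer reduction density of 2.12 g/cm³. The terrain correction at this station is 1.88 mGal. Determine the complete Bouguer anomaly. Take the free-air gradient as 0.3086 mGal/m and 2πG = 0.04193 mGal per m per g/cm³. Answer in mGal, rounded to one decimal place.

Free-air correction = 0.3086 × 2670.0 = 823.96 mGal
Free-air anomaly = 979506.27 − 980153.27 + (823.96) = 176.96 mGal
Bouguer slab correction = 0.04193 × 2.12 × 2670.0 = 237.34 mGal
Simple Bouguer anomaly = 176.96 − (237.34) = -60.38 mGal
Complete Bouguer anomaly = -60.38 + 1.88 = -58.50 mGal

-58.5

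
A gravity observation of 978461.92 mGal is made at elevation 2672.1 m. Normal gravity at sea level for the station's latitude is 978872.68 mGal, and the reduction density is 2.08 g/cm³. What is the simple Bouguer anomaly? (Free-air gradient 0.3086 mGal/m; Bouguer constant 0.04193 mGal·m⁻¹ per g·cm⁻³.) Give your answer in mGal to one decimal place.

Free-air correction = 0.3086 × 2672.1 = 824.61 mGal
Free-air anomaly = 978461.92 − 978872.68 + (824.61) = 413.85 mGal
Bouguer slab correction = 0.04193 × 2.08 × 2672.1 = 233.05 mGal
Simple Bouguer anomaly = 413.85 − (233.05) = 180.80 mGal

180.8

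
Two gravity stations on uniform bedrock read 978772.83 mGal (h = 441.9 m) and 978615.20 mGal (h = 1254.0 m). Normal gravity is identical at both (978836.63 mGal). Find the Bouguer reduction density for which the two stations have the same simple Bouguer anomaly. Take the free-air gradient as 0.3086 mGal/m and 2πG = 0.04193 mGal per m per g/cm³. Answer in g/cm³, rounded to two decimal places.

Δg_obs = 978615.20 − 978772.83 = -157.63 mGal over Δh = 1254.0 − 441.9 = 812.1 m
Equal Bouguer anomalies ⇒ Δg_obs + (0.3086 − 0.04193ρ)·Δh = 0
0.3086 − 0.04193ρ = −Δg_obs/Δh = 0.19410
ρ = (0.3086 − 0.19410) / 0.04193 = 2.73 g/cm³

2.73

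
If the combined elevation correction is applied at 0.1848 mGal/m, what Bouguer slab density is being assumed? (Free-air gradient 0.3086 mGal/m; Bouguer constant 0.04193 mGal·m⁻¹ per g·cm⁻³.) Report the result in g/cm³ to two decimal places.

0.1848 = 0.3086 − 0.04193 × ρ
ρ = (0.3086 − 0.1848) / 0.04193 = 2.95 g/cm³

2.95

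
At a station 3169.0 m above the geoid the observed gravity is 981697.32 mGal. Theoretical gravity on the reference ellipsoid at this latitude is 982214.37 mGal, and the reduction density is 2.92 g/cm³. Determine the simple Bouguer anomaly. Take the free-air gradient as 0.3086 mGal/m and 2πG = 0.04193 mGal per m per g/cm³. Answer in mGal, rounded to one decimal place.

72.9

Free-air correction = 0.3086 × 3169.0 = 977.95 mGal
Free-air anomaly = 981697.32 − 982214.37 + (977.95) = 460.90 mGal
Bouguer slab correction = 0.04193 × 2.92 × 3169.0 = 388.00 mGal
Simple Bouguer anomaly = 460.90 − (388.00) = 72.90 mGal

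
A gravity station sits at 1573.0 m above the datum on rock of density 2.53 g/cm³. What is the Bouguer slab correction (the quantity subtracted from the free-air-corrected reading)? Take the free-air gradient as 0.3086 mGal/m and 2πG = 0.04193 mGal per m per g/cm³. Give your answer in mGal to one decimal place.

166.9

Bouguer slab correction = 0.04193 × 2.53 × 1573.0 = 166.9 mGal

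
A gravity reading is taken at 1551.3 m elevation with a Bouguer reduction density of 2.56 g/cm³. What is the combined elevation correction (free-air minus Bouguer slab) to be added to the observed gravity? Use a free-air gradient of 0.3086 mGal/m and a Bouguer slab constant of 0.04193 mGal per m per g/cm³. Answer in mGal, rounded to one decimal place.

Combined gradient = 0.3086 − 0.04193 × 2.56 = 0.2012592 mGal/m
Combined elevation correction = 0.2012592 × 1551.3 = 312.2 mGal

312.2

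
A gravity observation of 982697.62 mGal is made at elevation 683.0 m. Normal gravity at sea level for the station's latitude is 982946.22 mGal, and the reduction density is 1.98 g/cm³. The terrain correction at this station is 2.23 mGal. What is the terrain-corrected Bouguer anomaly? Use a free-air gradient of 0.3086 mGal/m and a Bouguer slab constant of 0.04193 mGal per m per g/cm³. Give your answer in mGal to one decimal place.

-92.3

Free-air correction = 0.3086 × 683.0 = 210.77 mGal
Free-air anomaly = 982697.62 − 982946.22 + (210.77) = -37.83 mGal
Bouguer slab correction = 0.04193 × 1.98 × 683.0 = 56.70 mGal
Simple Bouguer anomaly = -37.83 − (56.70) = -94.53 mGal
Complete Bouguer anomaly = -94.53 + 2.23 = -92.30 mGal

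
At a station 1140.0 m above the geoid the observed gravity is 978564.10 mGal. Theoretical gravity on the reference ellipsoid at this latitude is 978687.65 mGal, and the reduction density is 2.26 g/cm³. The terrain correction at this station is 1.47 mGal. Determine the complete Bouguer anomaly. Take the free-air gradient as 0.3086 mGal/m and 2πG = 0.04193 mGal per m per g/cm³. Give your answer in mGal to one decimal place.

Free-air correction = 0.3086 × 1140.0 = 351.80 mGal
Free-air anomaly = 978564.10 − 978687.65 + (351.80) = 228.25 mGal
Bouguer slab correction = 0.04193 × 2.26 × 1140.0 = 108.03 mGal
Simple Bouguer anomaly = 228.25 − (108.03) = 120.22 mGal
Complete Bouguer anomaly = 120.22 + 1.47 = 121.69 mGal

121.7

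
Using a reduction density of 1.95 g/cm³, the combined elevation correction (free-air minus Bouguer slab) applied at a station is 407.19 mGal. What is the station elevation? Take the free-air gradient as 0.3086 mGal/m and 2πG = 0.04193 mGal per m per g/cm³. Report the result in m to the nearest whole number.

Combined gradient = 0.3086 − 0.04193 × 1.95 = 0.2268365 mGal/m
h = 407.19 / 0.2268365 = 1795.08 m

1795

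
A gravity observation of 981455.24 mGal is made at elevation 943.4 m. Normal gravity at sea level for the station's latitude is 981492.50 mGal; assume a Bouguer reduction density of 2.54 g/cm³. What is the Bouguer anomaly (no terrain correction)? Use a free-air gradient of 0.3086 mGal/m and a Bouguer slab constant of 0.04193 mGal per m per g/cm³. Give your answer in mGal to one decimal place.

153.4

Free-air correction = 0.3086 × 943.4 = 291.13 mGal
Free-air anomaly = 981455.24 − 981492.50 + (291.13) = 253.87 mGal
Bouguer slab correction = 0.04193 × 2.54 × 943.4 = 100.47 mGal
Simple Bouguer anomaly = 253.87 − (100.47) = 153.40 mGal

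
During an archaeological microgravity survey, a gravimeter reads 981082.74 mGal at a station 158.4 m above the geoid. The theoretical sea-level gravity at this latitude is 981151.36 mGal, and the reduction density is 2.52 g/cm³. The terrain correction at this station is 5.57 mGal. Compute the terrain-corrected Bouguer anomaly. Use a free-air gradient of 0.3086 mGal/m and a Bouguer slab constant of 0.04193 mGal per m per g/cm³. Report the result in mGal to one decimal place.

-30.9

Free-air correction = 0.3086 × 158.4 = 48.88 mGal
Free-air anomaly = 981082.74 − 981151.36 + (48.88) = -19.74 mGal
Bouguer slab correction = 0.04193 × 2.52 × 158.4 = 16.74 mGal
Simple Bouguer anomaly = -19.74 − (16.74) = -36.48 mGal
Complete Bouguer anomaly = -36.48 + 5.57 = -30.91 mGal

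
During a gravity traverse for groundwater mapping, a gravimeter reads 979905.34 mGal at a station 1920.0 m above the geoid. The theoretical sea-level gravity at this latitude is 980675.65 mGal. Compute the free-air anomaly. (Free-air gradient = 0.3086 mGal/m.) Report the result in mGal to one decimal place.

-177.8

Free-air correction = 0.3086 × 1920.0 = 592.51 mGal
Free-air anomaly = 979905.34 − 980675.65 + (592.51) = -177.80 mGal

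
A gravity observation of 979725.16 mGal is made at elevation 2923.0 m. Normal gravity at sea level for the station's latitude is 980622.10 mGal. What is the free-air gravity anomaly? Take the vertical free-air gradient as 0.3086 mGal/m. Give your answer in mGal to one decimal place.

5.1

Free-air correction = 0.3086 × 2923.0 = 902.04 mGal
Free-air anomaly = 979725.16 − 980622.10 + (902.04) = 5.10 mGal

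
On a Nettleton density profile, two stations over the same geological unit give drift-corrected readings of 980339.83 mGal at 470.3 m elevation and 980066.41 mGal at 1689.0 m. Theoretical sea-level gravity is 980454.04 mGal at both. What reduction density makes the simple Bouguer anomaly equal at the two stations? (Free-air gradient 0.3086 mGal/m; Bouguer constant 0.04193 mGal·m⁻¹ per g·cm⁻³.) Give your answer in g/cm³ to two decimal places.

2.01

Δg_obs = 980066.41 − 980339.83 = -273.42 mGal over Δh = 1689.0 − 470.3 = 1218.7 m
Equal Bouguer anomalies ⇒ Δg_obs + (0.3086 − 0.04193ρ)·Δh = 0
0.3086 − 0.04193ρ = −Δg_obs/Δh = 0.22435
ρ = (0.3086 − 0.22435) / 0.04193 = 2.01 g/cm³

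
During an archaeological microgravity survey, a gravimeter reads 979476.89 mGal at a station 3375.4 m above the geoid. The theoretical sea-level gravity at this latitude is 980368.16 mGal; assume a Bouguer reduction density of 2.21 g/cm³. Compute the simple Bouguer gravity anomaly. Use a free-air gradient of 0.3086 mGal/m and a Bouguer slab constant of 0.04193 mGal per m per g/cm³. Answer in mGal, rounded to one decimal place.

-162.4

Free-air correction = 0.3086 × 3375.4 = 1041.65 mGal
Free-air anomaly = 979476.89 − 980368.16 + (1041.65) = 150.38 mGal
Bouguer slab correction = 0.04193 × 2.21 × 3375.4 = 312.78 mGal
Simple Bouguer anomaly = 150.38 − (312.78) = -162.40 mGal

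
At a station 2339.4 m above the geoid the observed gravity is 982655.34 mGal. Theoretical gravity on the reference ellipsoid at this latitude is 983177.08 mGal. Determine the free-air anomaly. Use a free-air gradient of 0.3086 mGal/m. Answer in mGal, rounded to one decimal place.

200.2

Free-air correction = 0.3086 × 2339.4 = 721.94 mGal
Free-air anomaly = 982655.34 − 983177.08 + (721.94) = 200.20 mGal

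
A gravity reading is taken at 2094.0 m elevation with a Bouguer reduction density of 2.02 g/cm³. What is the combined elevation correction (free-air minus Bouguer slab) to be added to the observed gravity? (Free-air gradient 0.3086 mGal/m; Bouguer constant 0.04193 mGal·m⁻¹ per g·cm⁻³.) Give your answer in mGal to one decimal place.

Combined gradient = 0.3086 − 0.04193 × 2.02 = 0.2239014 mGal/m
Combined elevation correction = 0.2239014 × 2094.0 = 468.8 mGal

468.8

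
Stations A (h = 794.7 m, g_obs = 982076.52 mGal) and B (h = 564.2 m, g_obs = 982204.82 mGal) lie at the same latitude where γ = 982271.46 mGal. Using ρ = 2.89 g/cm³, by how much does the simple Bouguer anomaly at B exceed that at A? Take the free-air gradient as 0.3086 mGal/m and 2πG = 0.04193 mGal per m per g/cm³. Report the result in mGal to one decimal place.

Δg_SB(A) = 982076.52 − 982271.46 + 0.3086×794.7 − 0.04193×2.89×794.7 = -46.00 mGal
Δg_SB(B) = 982204.82 − 982271.46 + 0.3086×564.2 − 0.04193×2.89×564.2 = 39.10 mGal
Difference = 39.10 − (-46.00) = 85.10 mGal

85.1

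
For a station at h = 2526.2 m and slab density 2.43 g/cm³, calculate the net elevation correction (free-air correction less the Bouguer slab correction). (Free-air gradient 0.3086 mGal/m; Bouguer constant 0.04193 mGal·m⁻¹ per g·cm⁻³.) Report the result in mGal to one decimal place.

Combined gradient = 0.3086 − 0.04193 × 2.43 = 0.2067101 mGal/m
Combined elevation correction = 0.2067101 × 2526.2 = 522.2 mGal

522.2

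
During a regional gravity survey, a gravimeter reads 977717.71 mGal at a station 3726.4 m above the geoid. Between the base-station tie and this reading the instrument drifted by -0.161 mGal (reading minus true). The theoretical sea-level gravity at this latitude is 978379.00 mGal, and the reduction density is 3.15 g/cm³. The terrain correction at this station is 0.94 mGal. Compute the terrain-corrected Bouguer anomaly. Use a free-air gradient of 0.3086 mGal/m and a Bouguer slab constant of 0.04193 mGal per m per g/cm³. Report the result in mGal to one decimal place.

-2.4

Drift-corrected reading = 977717.71 − (-0.161) = 977717.871 mGal
Free-air correction = 0.3086 × 3726.4 = 1149.97 mGal
Free-air anomaly = 977717.871 − 978379.00 + (1149.97) = 488.841 mGal
Bouguer slab correction = 0.04193 × 3.15 × 3726.4 = 492.18 mGal
Simple Bouguer anomaly = 488.841 − (492.18) = -3.339 mGal
Complete Bouguer anomaly = -3.339 + 0.94 = -2.399 mGal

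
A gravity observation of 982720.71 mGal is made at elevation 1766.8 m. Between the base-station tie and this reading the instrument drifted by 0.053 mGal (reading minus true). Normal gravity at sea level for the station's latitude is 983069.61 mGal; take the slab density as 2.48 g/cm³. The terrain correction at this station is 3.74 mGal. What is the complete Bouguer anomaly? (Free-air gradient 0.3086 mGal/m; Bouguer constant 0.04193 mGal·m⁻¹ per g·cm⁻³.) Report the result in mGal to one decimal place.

Drift-corrected reading = 982720.71 − (0.053) = 982720.657 mGal
Free-air correction = 0.3086 × 1766.8 = 545.23 mGal
Free-air anomaly = 982720.657 − 983069.61 + (545.23) = 196.277 mGal
Bouguer slab correction = 0.04193 × 2.48 × 1766.8 = 183.72 mGal
Simple Bouguer anomaly = 196.277 − (183.72) = 12.557 mGal
Complete Bouguer anomaly = 12.557 + 3.74 = 16.297 mGal

16.3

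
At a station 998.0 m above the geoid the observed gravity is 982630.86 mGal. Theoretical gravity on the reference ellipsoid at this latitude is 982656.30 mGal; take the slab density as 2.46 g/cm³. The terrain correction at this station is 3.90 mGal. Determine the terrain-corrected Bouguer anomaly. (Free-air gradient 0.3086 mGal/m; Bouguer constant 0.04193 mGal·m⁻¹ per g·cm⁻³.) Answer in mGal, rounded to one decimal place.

Free-air correction = 0.3086 × 998.0 = 307.98 mGal
Free-air anomaly = 982630.86 − 982656.30 + (307.98) = 282.54 mGal
Bouguer slab correction = 0.04193 × 2.46 × 998.0 = 102.94 mGal
Simple Bouguer anomaly = 282.54 − (102.94) = 179.60 mGal
Complete Bouguer anomaly = 179.60 + 3.90 = 183.50 mGal

183.5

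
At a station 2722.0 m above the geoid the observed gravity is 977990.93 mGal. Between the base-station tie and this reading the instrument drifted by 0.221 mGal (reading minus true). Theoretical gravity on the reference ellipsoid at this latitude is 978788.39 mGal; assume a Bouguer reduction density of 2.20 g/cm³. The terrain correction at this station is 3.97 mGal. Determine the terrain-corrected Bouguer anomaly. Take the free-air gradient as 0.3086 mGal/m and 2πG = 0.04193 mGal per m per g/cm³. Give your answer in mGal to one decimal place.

-204.8

Drift-corrected reading = 977990.93 − (0.221) = 977990.709 mGal
Free-air correction = 0.3086 × 2722.0 = 840.01 mGal
Free-air anomaly = 977990.709 − 978788.39 + (840.01) = 42.329 mGal
Bouguer slab correction = 0.04193 × 2.20 × 2722.0 = 251.09 mGal
Simple Bouguer anomaly = 42.329 − (251.09) = -208.761 mGal
Complete Bouguer anomaly = -208.761 + 3.97 = -204.791 mGal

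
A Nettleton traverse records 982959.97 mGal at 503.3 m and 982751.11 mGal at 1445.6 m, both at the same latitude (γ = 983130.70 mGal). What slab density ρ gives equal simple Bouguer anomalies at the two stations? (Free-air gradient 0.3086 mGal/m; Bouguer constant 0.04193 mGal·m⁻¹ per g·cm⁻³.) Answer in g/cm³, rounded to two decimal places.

Δg_obs = 982751.11 − 982959.97 = -208.86 mGal over Δh = 1445.6 − 503.3 = 942.3 m
Equal Bouguer anomalies ⇒ Δg_obs + (0.3086 − 0.04193ρ)·Δh = 0
0.3086 − 0.04193ρ = −Δg_obs/Δh = 0.22165
ρ = (0.3086 − 0.22165) / 0.04193 = 2.07 g/cm³

2.07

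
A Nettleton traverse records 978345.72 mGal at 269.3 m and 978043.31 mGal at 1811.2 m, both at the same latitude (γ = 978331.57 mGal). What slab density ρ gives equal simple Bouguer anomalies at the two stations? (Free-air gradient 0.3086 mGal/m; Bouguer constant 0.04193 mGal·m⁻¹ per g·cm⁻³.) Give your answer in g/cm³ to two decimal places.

2.68

Δg_obs = 978043.31 − 978345.72 = -302.41 mGal over Δh = 1811.2 − 269.3 = 1541.9 m
Equal Bouguer anomalies ⇒ Δg_obs + (0.3086 − 0.04193ρ)·Δh = 0
0.3086 − 0.04193ρ = −Δg_obs/Δh = 0.19613
ρ = (0.3086 − 0.19613) / 0.04193 = 2.68 g/cm³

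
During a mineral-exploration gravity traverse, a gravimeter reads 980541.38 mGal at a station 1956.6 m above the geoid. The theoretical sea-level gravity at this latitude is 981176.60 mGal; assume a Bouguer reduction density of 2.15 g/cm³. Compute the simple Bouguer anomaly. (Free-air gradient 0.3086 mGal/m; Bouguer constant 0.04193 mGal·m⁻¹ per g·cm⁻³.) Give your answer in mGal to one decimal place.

Free-air correction = 0.3086 × 1956.6 = 603.81 mGal
Free-air anomaly = 980541.38 − 981176.60 + (603.81) = -31.41 mGal
Bouguer slab correction = 0.04193 × 2.15 × 1956.6 = 176.39 mGal
Simple Bouguer anomaly = -31.41 − (176.39) = -207.80 mGal

-207.8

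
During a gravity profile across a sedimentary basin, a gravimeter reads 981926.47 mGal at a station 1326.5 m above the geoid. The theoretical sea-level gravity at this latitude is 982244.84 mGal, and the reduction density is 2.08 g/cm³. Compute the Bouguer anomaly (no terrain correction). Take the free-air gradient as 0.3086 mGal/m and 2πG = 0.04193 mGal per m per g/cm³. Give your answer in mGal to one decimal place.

Free-air correction = 0.3086 × 1326.5 = 409.36 mGal
Free-air anomaly = 981926.47 − 982244.84 + (409.36) = 90.99 mGal
Bouguer slab correction = 0.04193 × 2.08 × 1326.5 = 115.69 mGal
Simple Bouguer anomaly = 90.99 − (115.69) = -24.70 mGal

-24.7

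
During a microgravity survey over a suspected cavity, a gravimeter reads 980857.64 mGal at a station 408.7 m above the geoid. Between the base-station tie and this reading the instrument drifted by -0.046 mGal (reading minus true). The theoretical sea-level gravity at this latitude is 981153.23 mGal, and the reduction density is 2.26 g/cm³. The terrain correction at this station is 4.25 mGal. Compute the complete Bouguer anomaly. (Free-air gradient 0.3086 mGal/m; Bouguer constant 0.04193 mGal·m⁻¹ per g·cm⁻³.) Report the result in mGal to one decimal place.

Drift-corrected reading = 980857.64 − (-0.046) = 980857.686 mGal
Free-air correction = 0.3086 × 408.7 = 126.12 mGal
Free-air anomaly = 980857.686 − 981153.23 + (126.12) = -169.424 mGal
Bouguer slab correction = 0.04193 × 2.26 × 408.7 = 38.73 mGal
Simple Bouguer anomaly = -169.424 − (38.73) = -208.154 mGal
Complete Bouguer anomaly = -208.154 + 4.25 = -203.904 mGal

-203.9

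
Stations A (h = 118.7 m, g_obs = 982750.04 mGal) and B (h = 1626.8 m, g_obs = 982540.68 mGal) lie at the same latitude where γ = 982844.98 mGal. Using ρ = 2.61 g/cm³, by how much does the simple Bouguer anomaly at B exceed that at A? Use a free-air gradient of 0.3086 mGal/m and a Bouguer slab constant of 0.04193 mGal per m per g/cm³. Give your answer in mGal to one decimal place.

Δg_SB(A) = 982750.04 − 982844.98 + 0.3086×118.7 − 0.04193×2.61×118.7 = -71.30 mGal
Δg_SB(B) = 982540.68 − 982844.98 + 0.3086×1626.8 − 0.04193×2.61×1626.8 = 19.70 mGal
Difference = 19.70 − (-71.30) = 91.00 mGal

91.0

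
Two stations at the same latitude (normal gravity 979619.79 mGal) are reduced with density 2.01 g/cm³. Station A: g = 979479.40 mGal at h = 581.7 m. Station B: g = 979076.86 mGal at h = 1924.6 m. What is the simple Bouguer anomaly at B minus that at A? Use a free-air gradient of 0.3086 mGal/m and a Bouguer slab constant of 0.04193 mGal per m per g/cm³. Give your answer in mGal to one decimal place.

Δg_SB(A) = 979479.40 − 979619.79 + 0.3086×581.7 − 0.04193×2.01×581.7 = -9.90 mGal
Δg_SB(B) = 979076.86 − 979619.79 + 0.3086×1924.6 − 0.04193×2.01×1924.6 = -111.20 mGal
Difference = -111.20 − (-9.90) = -101.30 mGal

-101.3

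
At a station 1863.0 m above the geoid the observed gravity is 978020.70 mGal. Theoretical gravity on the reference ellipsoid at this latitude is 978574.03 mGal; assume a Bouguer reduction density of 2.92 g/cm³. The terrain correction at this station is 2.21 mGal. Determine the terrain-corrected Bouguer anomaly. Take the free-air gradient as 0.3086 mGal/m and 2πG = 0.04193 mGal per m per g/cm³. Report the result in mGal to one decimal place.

-204.3

Free-air correction = 0.3086 × 1863.0 = 574.92 mGal
Free-air anomaly = 978020.70 − 978574.03 + (574.92) = 21.59 mGal
Bouguer slab correction = 0.04193 × 2.92 × 1863.0 = 228.10 mGal
Simple Bouguer anomaly = 21.59 − (228.10) = -206.51 mGal
Complete Bouguer anomaly = -206.51 + 2.21 = -204.30 mGal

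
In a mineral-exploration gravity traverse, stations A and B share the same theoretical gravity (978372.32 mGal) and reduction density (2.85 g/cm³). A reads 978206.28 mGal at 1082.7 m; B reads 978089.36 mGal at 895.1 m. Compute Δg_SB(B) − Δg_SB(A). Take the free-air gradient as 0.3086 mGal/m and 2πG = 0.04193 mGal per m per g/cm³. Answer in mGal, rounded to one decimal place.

Δg_SB(A) = 978206.28 − 978372.32 + 0.3086×1082.7 − 0.04193×2.85×1082.7 = 38.70 mGal
Δg_SB(B) = 978089.36 − 978372.32 + 0.3086×895.1 − 0.04193×2.85×895.1 = -113.70 mGal
Difference = -113.70 − (38.70) = -152.40 mGal

-152.4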